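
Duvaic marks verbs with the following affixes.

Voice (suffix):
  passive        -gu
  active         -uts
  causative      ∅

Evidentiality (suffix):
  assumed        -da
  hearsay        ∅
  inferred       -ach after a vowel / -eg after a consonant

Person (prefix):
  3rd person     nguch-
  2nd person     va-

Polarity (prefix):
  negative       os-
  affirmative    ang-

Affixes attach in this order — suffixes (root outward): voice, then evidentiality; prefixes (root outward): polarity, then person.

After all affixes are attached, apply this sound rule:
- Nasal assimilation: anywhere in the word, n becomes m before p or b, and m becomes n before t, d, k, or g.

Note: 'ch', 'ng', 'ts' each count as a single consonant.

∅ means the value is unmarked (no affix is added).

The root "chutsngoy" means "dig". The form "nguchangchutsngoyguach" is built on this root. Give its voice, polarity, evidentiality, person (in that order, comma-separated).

Segment: nguch-ang-chutsngoy-gu-ach.
voice: -gu → passive.
polarity: ang- → affirmative.
evidentiality: -ach/eg → inferred.
person: nguch- → 3rd person.

passive, affirmative, inferred, 3rd person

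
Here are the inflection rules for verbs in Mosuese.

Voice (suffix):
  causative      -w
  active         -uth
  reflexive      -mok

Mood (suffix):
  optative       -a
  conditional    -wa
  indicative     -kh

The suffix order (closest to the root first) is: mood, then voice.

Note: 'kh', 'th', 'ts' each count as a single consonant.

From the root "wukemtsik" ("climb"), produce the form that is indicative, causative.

Attach mood indicative -kh → wukemtsikkh.
Attach voice causative -w → wukemtsikkhw.

wukemtsikkhw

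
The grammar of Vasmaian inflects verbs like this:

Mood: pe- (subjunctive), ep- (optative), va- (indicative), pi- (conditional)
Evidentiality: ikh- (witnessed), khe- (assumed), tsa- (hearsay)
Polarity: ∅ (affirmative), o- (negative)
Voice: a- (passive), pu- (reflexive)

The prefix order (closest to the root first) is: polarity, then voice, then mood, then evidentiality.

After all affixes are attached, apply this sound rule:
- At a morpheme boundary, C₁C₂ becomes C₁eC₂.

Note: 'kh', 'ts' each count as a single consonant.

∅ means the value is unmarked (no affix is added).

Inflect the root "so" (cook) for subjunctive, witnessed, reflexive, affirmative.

ikhepepuso

polarity = affirmative: zero marking, form stays so.
Attach voice reflexive pu- → puso.
Attach mood subjunctive pe- → pepuso.
Attach evidentiality witnessed ikh- → ikhpepuso.
Apply epenthesis: ikhpepuso → ikhepepuso.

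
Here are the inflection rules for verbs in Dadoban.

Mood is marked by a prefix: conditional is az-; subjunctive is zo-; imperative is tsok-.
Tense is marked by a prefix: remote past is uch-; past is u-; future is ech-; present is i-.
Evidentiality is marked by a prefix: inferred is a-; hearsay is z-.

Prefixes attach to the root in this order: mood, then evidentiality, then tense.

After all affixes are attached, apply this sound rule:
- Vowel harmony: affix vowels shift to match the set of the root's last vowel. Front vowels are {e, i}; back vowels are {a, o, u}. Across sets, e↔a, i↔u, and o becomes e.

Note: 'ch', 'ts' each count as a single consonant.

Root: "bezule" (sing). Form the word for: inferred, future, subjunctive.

Attach mood subjunctive zo- → zobezule.
Attach evidentiality inferred a- → azobezule.
Attach tense future ech- → echazobezule.
Apply vowel harmony: echazobezule → echezebezule.

echezebezule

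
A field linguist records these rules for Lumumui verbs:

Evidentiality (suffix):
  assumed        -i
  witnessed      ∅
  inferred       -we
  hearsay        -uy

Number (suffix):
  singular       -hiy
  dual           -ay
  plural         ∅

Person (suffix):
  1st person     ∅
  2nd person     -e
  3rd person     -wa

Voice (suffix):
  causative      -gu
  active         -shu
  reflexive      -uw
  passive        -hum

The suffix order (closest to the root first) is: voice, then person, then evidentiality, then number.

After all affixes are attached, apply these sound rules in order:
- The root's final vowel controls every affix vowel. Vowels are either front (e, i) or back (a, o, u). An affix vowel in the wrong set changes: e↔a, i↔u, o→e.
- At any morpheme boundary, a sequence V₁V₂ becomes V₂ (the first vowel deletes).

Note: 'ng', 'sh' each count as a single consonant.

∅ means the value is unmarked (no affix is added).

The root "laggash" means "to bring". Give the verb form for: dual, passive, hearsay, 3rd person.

laggashhumwuyay

Attach voice passive -hum → laggashhum.
Attach person 3rd person -wa → laggashhumwa.
Attach evidentiality hearsay -uy → laggashhumwauy.
Attach number dual -ay → laggashhumwauyay.
Vowel harmony: no change.
Apply vowel deletion: laggashhumwauyay → laggashhumwuyay.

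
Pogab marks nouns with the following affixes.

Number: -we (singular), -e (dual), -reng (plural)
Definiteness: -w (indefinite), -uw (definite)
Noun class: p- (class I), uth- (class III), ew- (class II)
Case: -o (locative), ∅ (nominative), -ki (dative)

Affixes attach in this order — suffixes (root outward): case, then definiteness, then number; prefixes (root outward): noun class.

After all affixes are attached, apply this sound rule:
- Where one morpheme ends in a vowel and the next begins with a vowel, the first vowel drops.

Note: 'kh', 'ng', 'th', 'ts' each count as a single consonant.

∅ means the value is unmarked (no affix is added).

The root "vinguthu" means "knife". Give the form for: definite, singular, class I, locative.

pvinguthuwwe

Attach case locative -o → vinguthuo.
Attach definiteness definite -uw → vinguthuouw.
Attach number singular -we → vinguthuouwwe.
Attach noun class class I p- → pvinguthuouwwe.
Apply vowel deletion: pvinguthuouwwe → pvinguthuwwe.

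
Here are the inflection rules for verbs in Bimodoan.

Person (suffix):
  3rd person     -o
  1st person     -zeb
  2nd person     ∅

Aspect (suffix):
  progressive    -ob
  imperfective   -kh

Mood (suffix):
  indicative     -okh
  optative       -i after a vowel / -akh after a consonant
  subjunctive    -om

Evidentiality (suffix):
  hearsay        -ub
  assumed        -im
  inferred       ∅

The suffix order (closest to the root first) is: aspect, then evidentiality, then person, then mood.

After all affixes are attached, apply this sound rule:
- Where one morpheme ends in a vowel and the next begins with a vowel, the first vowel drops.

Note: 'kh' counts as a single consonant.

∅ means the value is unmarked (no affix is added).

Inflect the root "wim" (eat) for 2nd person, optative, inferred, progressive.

Attach aspect progressive -ob → wimob.
evidentiality = inferred: zero marking, form stays wimob.
person = 2nd person: zero marking, form stays wimob.
Attach mood optative -akh (after consonant 'b') → wimobakh.
Vowel deletion: no change.

wimobakh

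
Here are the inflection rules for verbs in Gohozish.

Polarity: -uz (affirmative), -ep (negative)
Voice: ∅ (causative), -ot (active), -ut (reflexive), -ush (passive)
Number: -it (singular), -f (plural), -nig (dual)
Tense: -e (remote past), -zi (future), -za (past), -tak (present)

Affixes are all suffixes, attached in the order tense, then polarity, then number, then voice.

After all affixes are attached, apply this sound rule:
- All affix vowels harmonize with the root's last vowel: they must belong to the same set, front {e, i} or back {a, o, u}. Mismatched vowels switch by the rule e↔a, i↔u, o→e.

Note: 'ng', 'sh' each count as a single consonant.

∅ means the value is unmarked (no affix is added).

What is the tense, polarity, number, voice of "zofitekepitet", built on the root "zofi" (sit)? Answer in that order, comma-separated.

Segment: zofi-tak-ep-it-ot.
tense: -tak → present.
polarity: -ep → negative.
number: -it → singular.
voice: -ot → active.

present, negative, singular, active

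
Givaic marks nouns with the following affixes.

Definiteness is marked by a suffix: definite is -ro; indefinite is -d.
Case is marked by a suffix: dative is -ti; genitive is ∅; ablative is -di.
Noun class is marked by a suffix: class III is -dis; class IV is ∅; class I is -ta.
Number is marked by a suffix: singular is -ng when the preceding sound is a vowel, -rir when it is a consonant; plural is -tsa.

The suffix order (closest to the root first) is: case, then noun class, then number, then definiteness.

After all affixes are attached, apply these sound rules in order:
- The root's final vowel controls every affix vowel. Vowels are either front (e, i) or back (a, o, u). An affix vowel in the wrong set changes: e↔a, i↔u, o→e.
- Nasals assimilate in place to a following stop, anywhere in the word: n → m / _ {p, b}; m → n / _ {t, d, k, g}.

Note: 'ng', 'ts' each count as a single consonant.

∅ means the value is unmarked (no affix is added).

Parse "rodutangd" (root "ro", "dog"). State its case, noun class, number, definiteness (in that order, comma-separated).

Segment: ro-di-ta-ng-d.
case: -di → ablative.
noun class: -ta → class I.
number: -ng/rir → singular.
definiteness: -d → indefinite.

ablative, class I, singular, indefinite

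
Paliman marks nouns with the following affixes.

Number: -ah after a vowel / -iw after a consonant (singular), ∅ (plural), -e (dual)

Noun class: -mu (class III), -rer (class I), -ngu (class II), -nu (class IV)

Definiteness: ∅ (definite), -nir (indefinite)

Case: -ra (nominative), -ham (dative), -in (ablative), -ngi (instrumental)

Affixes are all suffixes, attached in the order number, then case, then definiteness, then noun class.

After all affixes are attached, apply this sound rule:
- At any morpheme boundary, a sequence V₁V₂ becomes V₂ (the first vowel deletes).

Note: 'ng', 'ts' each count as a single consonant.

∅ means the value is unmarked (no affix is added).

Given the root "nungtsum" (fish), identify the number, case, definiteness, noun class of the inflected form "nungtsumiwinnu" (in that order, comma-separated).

Segment: nungtsum-iw-in-nu.
number: -ah/iw → singular.
case: -in → ablative.
definiteness: ∅ → definite.
noun class: -nu → class IV.

singular, ablative, definite, class IV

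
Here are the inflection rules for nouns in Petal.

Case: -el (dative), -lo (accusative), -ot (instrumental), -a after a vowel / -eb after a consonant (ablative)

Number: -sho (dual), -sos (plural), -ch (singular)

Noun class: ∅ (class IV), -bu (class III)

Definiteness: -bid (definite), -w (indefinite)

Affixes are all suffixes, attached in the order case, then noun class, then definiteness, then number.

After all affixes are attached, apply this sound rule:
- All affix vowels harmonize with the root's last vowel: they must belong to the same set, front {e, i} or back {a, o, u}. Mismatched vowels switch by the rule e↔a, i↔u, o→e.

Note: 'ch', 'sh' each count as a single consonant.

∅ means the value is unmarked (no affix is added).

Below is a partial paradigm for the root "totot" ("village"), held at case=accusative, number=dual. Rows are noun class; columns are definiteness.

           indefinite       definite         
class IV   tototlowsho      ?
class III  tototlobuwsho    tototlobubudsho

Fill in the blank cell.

Attach case accusative -lo → tototlo.
noun class = class IV: zero marking, form stays tototlo.
Attach definiteness definite -bid → tototlobid.
Attach number dual -sho → tototlobidsho.
Apply vowel harmony: tototlobidsho → tototlobudsho.

tototlobudsho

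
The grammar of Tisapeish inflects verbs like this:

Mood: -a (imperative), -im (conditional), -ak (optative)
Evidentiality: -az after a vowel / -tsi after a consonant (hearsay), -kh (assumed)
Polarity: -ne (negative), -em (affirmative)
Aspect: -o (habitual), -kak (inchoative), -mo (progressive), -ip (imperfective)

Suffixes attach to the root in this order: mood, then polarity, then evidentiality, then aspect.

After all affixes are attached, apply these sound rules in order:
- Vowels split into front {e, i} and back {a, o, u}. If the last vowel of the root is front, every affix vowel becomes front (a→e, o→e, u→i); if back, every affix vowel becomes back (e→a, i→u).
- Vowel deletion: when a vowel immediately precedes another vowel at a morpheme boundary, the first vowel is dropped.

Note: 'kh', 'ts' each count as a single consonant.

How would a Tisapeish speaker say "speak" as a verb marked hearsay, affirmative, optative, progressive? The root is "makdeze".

makdezekemtsime

Attach mood optative -ak → makdezeak.
Attach polarity affirmative -em → makdezeakem.
Attach evidentiality hearsay -tsi (after consonant 'm') → makdezeakemtsi.
Attach aspect progressive -mo → makdezeakemtsimo.
Apply vowel harmony: makdezeakemtsimo → makdezeekemtsime.
Apply vowel deletion: makdezeekemtsime → makdezekemtsime.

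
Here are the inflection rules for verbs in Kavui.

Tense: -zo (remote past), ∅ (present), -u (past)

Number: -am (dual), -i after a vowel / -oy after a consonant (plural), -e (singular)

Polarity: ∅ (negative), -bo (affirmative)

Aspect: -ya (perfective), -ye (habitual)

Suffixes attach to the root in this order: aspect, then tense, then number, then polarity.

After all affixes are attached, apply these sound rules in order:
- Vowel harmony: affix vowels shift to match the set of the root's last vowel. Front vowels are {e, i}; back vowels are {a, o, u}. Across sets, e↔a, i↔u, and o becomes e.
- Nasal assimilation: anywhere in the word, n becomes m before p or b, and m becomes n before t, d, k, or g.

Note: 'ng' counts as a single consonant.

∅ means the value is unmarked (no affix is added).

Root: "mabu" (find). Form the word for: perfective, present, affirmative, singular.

Attach aspect perfective -ya → mabuya.
tense = present: zero marking, form stays mabuya.
Attach number singular -e → mabuyae.
Attach polarity affirmative -bo → mabuyaebo.
Apply vowel harmony: mabuyaebo → mabuyaabo.
Nasal assimilation: no change.

mabuyaabo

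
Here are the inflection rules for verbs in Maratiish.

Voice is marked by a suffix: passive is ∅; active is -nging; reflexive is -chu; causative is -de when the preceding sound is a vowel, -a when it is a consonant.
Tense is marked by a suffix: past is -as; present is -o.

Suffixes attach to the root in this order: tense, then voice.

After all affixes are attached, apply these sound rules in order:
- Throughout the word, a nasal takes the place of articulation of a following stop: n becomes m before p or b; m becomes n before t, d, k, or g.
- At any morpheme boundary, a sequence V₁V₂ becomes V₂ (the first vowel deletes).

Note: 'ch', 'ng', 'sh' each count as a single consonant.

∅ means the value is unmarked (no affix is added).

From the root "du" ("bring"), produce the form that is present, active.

Attach tense present -o → duo.
Attach voice active -nging → duonging.
Nasal assimilation: no change.
Apply vowel deletion: duonging → donging.

donging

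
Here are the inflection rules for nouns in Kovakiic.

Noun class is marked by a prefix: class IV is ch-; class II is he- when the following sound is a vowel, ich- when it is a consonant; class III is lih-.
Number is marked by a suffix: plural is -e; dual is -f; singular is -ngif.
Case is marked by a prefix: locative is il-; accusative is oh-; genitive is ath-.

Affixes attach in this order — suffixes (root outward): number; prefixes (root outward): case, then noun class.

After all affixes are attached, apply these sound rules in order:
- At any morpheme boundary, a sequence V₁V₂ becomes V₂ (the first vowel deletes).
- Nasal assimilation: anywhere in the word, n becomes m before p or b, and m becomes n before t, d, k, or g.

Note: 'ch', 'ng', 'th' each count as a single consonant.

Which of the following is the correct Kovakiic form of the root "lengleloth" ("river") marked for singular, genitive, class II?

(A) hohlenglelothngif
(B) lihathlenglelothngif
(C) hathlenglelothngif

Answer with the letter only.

C

Attach number singular -ngif → lenglelothngif.
Attach case genitive ath- → athlenglelothngif.
Attach noun class class II he- (before vowel 'a') → heathlenglelothngif.
Apply vowel deletion: heathlenglelothngif → hathlenglelothngif.
Nasal assimilation: no change.
So the correct form is hathlenglelothngif, option (C).
(B) lihathlenglelothngif is wrong: it uses class III instead of class II for noun class.
(A) hohlenglelothngif is wrong: it uses accusative instead of genitive for case.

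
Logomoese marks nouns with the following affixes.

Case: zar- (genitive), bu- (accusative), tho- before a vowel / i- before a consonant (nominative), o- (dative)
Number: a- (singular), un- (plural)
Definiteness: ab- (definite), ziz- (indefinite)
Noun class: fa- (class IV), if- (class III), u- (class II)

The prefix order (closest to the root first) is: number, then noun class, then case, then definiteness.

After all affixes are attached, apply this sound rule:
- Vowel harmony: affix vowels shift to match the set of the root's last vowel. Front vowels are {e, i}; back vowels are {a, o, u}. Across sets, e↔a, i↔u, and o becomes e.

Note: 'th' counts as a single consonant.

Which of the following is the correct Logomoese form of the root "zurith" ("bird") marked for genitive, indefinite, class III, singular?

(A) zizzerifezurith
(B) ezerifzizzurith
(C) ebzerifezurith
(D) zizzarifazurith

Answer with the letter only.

Attach number singular a- → azurith.
Attach noun class class III if- → ifazurith.
Attach case genitive zar- → zarifazurith.
Attach definiteness indefinite ziz- → zizzarifazurith.
Apply vowel harmony: zizzarifazurith → zizzerifezurith.
So the correct form is zizzerifezurith, option (A).
(C) ebzerifezurith is wrong: it uses definite instead of indefinite for definiteness.
(B) ezerifzizzurith is wrong: it has the affixes in the wrong order.
(D) zizzarifazurith is wrong: it fails to apply the sound rule(s).

A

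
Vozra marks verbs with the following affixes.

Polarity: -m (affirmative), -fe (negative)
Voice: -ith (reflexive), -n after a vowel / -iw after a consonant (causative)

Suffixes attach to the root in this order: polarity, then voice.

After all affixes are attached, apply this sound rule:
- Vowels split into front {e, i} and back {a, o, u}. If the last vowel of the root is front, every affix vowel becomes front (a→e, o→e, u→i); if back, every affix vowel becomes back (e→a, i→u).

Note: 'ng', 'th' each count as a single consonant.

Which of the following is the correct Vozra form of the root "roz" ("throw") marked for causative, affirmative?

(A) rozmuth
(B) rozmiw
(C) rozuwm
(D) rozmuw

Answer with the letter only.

Attach polarity affirmative -m → rozm.
Attach voice causative -iw (after consonant 'm') → rozmiw.
Apply vowel harmony: rozmiw → rozmuw.
So the correct form is rozmuw, option (D).
(C) rozuwm is wrong: it has the affixes in the wrong order.
(A) rozmuth is wrong: it uses reflexive instead of causative for voice.
(B) rozmiw is wrong: it fails to apply the sound rule(s).

D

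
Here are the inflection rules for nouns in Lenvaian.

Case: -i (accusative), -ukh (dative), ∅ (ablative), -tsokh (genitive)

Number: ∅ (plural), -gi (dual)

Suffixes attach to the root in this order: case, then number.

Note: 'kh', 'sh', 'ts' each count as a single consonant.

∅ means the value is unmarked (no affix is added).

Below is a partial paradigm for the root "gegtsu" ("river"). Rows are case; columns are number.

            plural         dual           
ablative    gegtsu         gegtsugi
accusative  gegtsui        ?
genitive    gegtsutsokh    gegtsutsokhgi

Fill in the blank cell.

Attach case accusative -i → gegtsui.
Attach number dual -gi → gegtsuigi.

gegtsuigi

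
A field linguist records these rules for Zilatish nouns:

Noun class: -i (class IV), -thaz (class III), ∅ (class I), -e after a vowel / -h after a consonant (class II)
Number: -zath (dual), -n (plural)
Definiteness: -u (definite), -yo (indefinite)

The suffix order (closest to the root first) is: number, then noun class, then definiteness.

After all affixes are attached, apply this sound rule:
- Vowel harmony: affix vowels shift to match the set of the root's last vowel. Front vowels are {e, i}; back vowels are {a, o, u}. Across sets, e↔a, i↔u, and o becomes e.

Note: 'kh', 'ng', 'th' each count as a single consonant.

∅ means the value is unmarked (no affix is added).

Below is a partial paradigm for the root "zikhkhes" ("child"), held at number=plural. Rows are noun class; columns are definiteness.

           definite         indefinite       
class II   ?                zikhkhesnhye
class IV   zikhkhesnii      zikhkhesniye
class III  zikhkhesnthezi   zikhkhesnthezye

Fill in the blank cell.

zikhkhesnhi

Attach number plural -n → zikhkhesn.
Attach noun class class II -h (after consonant 'n') → zikhkhesnh.
Attach definiteness definite -u → zikhkhesnhu.
Apply vowel harmony: zikhkhesnhu → zikhkhesnhi.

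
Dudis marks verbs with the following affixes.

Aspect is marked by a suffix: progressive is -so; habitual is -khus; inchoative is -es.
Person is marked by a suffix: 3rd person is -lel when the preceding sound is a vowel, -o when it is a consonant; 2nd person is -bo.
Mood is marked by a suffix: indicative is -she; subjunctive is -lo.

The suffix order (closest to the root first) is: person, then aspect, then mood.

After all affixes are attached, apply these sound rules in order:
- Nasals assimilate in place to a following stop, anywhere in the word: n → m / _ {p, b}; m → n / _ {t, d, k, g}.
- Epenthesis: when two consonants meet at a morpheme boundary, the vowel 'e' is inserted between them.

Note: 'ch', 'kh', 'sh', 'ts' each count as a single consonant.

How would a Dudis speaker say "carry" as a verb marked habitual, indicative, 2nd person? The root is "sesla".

seslabokhuseshe

Attach person 2nd person -bo → seslabo.
Attach aspect habitual -khus → seslabokhus.
Attach mood indicative -she → seslabokhusshe.
Nasal assimilation: no change.
Apply epenthesis: seslabokhusshe → seslabokhuseshe.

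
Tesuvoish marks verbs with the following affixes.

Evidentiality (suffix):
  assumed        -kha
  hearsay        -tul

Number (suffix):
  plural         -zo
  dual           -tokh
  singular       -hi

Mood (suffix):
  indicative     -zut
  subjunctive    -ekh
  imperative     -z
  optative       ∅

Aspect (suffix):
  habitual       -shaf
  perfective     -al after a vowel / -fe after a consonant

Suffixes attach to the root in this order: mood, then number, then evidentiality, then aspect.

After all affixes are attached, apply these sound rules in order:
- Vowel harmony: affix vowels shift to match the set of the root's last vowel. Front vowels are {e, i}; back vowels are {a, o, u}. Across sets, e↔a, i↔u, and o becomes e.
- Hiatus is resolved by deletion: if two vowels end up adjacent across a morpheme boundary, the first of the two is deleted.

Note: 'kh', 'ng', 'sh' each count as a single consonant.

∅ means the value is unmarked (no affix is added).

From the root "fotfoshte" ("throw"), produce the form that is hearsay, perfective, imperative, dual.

Attach mood imperative -z → fotfoshtez.
Attach number dual -tokh → fotfoshteztokh.
Attach evidentiality hearsay -tul → fotfoshteztokhtul.
Attach aspect perfective -fe (after consonant 'l') → fotfoshteztokhtulfe.
Apply vowel harmony: fotfoshteztokhtulfe → fotfoshteztekhtilfe.
Vowel deletion: no change.

fotfoshteztekhtilfe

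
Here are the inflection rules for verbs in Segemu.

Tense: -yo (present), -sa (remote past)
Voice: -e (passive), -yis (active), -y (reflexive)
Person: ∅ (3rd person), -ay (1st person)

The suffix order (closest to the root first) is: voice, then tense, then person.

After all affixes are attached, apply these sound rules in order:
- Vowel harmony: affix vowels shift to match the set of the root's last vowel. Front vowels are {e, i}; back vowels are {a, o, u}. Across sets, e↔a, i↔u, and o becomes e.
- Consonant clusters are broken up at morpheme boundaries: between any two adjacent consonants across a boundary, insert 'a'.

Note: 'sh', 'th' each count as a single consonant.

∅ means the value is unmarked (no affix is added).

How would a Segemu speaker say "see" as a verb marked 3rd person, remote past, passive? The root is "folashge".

folashgeese

Attach voice passive -e → folashgee.
Attach tense remote past -sa → folashgeesa.
person = 3rd person: zero marking, form stays folashgeesa.
Apply vowel harmony: folashgeesa → folashgeese.
Epenthesis: no change.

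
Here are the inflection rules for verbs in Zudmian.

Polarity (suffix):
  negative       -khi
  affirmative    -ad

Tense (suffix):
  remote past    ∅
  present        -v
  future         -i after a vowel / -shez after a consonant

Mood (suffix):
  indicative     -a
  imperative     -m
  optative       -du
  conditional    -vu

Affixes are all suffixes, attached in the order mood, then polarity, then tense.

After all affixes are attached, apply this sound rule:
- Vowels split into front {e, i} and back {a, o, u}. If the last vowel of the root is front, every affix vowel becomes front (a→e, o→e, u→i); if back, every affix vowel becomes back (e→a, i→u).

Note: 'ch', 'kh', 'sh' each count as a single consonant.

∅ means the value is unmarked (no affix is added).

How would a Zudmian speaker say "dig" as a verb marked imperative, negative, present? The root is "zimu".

Attach mood imperative -m → zimum.
Attach polarity negative -khi → zimumkhi.
Attach tense present -v → zimumkhiv.
Apply vowel harmony: zimumkhiv → zimumkhuv.

zimumkhuv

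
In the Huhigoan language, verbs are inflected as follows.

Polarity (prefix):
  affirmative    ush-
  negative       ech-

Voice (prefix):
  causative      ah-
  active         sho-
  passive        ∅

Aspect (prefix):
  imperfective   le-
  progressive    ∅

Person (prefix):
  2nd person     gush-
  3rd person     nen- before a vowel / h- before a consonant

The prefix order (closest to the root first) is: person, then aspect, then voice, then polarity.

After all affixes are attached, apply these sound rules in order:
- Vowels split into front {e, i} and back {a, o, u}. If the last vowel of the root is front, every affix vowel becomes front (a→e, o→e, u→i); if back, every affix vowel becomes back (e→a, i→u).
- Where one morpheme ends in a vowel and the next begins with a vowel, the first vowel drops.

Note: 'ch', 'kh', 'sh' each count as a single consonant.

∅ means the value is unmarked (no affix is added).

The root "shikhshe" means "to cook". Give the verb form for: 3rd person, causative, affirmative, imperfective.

Attach person 3rd person h- (before consonant 'sh') → hshikhshe.
Attach aspect imperfective le- → lehshikhshe.
Attach voice causative ah- → ahlehshikhshe.
Attach polarity affirmative ush- → ushahlehshikhshe.
Apply vowel harmony: ushahlehshikhshe → ishehlehshikhshe.
Vowel deletion: no change.

ishehlehshikhshe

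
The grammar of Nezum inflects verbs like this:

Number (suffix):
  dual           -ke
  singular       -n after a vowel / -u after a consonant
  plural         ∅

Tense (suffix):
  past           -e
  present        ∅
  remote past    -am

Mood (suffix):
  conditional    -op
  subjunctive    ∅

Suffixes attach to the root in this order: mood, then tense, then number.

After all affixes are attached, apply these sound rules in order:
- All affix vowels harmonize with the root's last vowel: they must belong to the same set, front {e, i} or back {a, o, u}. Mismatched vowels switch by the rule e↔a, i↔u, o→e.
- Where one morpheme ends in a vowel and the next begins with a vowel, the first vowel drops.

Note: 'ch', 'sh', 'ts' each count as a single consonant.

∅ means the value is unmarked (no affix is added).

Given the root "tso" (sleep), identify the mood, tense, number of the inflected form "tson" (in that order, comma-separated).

Segment: tso-n.
mood: ∅ → subjunctive.
tense: ∅ → present.
number: -n/u → singular.

subjunctive, present, singular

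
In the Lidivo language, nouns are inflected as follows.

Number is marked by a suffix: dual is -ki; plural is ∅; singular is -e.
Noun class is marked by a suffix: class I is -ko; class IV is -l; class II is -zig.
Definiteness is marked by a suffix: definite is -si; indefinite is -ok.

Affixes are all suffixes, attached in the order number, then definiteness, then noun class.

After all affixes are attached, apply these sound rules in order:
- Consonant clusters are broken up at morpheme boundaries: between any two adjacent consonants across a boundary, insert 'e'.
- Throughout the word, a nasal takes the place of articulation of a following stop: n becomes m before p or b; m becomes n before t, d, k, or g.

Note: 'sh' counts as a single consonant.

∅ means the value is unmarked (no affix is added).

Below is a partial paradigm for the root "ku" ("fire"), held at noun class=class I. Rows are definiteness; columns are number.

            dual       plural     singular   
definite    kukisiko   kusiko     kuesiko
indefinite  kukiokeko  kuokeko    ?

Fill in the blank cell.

kueokeko

Attach number singular -e → kue.
Attach definiteness indefinite -ok → kueok.
Attach noun class class I -ko → kueokko.
Apply epenthesis: kueokko → kueokeko.
Nasal assimilation: no change.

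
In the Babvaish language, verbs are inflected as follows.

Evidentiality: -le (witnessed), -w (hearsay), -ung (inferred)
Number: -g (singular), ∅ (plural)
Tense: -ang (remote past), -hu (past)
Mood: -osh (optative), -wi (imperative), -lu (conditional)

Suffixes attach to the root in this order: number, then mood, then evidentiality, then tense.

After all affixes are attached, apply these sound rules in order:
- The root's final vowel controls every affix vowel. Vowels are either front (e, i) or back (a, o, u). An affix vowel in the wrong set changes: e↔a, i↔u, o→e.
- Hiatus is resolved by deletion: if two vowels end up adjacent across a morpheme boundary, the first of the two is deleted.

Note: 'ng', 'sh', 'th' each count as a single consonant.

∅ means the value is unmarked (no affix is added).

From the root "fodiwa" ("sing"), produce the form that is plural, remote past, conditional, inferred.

fodiwalungang

number = plural: zero marking, form stays fodiwa.
Attach mood conditional -lu → fodiwalu.
Attach evidentiality inferred -ung → fodiwaluung.
Attach tense remote past -ang → fodiwaluungang.
Vowel harmony: no change.
Apply vowel deletion: fodiwaluungang → fodiwalungang.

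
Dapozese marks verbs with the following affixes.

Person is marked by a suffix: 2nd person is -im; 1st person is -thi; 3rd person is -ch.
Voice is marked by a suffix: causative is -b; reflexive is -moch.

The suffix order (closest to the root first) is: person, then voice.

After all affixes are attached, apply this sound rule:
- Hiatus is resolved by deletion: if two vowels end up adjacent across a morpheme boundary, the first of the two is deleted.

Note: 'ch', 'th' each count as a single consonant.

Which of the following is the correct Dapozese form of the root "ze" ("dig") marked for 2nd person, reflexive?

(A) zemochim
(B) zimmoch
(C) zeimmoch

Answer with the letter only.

B

Attach person 2nd person -im → zeim.
Attach voice reflexive -moch → zeimmoch.
Apply vowel deletion: zeimmoch → zimmoch.
So the correct form is zimmoch, option (B).
(C) zeimmoch is wrong: it fails to apply the sound rule(s).
(A) zemochim is wrong: it has the affixes in the wrong order.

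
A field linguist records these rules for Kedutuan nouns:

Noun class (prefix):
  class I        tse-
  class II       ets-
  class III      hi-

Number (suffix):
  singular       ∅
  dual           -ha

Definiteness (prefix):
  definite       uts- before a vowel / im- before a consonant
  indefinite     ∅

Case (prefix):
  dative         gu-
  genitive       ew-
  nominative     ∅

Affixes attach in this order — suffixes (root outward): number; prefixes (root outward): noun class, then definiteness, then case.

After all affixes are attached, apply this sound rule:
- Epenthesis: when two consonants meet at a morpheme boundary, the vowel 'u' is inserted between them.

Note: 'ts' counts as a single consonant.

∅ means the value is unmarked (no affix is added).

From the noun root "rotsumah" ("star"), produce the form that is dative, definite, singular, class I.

Attach noun class class I tse- → tserotsumah.
Attach definiteness definite im- (before consonant 'ts') → imtserotsumah.
number = singular: zero marking, form stays imtserotsumah.
Attach case dative gu- → guimtserotsumah.
Apply epenthesis: guimtserotsumah → guimutserotsumah.

guimutserotsumah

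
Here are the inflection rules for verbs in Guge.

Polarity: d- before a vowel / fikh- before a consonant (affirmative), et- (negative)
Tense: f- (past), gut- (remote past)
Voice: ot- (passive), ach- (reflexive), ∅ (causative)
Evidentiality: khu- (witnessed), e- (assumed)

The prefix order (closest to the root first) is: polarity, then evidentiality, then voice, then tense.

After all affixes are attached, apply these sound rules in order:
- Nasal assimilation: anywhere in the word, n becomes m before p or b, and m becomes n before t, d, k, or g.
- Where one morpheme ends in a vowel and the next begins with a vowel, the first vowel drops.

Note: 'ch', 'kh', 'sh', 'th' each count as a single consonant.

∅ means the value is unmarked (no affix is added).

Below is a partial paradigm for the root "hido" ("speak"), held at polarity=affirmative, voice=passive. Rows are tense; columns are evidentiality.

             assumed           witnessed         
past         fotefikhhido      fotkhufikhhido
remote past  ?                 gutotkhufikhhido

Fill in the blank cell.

Attach polarity affirmative fikh- (before consonant 'h') → fikhhido.
Attach evidentiality assumed e- → efikhhido.
Attach voice passive ot- → otefikhhido.
Attach tense remote past gut- → gutotefikhhido.
Nasal assimilation: no change.
Vowel deletion: no change.

gutotefikhhido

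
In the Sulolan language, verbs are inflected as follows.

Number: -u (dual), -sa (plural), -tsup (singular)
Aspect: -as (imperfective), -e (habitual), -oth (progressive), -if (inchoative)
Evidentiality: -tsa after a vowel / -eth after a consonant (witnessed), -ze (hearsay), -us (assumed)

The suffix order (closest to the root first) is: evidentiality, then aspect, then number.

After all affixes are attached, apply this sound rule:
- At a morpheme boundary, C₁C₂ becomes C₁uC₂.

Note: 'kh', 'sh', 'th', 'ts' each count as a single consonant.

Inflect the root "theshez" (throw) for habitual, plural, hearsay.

theshezuzeesa

Attach evidentiality hearsay -ze → theshezze.
Attach aspect habitual -e → theshezzee.
Attach number plural -sa → theshezzeesa.
Apply epenthesis: theshezzeesa → theshezuzeesa.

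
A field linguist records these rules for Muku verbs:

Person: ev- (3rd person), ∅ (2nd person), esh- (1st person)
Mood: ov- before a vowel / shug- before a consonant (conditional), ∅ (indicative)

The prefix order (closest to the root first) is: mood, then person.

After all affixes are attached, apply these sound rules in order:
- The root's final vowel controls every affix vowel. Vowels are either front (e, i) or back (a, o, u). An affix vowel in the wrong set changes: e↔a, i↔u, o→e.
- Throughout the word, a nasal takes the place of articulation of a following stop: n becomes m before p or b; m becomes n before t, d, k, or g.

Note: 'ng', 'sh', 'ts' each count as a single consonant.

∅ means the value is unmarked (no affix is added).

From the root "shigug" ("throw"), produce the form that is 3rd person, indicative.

avshigug

mood = indicative: zero marking, form stays shigug.
Attach person 3rd person ev- → evshigug.
Apply vowel harmony: evshigug → avshigug.
Nasal assimilation: no change.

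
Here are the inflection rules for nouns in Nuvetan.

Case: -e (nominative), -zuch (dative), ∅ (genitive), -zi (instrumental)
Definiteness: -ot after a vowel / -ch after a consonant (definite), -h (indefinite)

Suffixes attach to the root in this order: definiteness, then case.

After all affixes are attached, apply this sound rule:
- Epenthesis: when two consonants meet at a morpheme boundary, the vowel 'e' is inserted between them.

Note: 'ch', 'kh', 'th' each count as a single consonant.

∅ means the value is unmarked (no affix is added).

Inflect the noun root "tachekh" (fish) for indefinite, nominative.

Attach definiteness indefinite -h → tachekhh.
Attach case nominative -e → tachekhhe.
Apply epenthesis: tachekhhe → tachekhehe.

tachekhehe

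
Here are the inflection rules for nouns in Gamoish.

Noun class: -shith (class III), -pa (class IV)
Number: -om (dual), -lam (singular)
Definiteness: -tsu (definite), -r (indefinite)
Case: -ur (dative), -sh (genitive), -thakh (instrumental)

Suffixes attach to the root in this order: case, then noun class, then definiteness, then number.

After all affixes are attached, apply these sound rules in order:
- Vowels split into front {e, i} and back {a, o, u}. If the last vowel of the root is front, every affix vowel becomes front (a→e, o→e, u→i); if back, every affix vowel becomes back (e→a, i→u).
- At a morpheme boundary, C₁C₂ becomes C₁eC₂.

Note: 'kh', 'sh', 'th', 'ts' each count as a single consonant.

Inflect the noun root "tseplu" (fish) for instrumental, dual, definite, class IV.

Attach case instrumental -thakh → tsepluthakh.
Attach noun class class IV -pa → tsepluthakhpa.
Attach definiteness definite -tsu → tsepluthakhpatsu.
Attach number dual -om → tsepluthakhpatsuom.
Vowel harmony: no change.
Apply epenthesis: tsepluthakhpatsuom → tsepluthakhepatsuom.

tsepluthakhepatsuom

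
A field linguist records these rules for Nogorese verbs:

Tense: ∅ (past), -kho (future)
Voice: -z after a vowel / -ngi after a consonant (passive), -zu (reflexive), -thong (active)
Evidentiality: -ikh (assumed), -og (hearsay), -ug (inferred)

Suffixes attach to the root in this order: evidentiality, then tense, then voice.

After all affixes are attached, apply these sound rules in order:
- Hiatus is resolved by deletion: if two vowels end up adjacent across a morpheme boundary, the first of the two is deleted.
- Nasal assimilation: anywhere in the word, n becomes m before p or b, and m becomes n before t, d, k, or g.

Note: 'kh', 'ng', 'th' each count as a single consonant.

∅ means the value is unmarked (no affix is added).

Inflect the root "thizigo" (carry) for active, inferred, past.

Attach evidentiality inferred -ug → thizigoug.
tense = past: zero marking, form stays thizigoug.
Attach voice active -thong → thizigougthong.
Apply vowel deletion: thizigougthong → thizigugthong.
Nasal assimilation: no change.

thizigugthong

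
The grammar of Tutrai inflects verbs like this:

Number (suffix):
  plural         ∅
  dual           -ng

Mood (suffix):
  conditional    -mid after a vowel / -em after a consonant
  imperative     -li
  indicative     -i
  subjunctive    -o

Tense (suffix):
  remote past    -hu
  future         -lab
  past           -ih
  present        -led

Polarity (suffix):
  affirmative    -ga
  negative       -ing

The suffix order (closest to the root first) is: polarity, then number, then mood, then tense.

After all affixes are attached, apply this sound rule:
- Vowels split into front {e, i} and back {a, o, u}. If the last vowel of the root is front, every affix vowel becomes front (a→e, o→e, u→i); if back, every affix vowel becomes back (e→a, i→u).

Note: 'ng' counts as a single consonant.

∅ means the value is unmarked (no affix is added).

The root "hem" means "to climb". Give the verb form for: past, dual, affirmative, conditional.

Attach polarity affirmative -ga → hemga.
Attach number dual -ng → hemgang.
Attach mood conditional -em (after consonant 'ng') → hemgangem.
Attach tense past -ih → hemgangemih.
Apply vowel harmony: hemgangemih → hemgengemih.

hemgengemih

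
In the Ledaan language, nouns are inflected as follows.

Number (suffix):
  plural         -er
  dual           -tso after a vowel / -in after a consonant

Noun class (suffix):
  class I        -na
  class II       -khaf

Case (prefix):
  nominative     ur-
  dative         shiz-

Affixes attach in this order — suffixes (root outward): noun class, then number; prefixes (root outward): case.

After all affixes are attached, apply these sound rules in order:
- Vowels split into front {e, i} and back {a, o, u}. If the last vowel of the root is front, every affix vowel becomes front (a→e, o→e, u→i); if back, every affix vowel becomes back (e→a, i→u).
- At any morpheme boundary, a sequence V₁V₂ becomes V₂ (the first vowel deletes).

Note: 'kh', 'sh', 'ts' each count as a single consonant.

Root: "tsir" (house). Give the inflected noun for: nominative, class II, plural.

Attach case nominative ur- → urtsir.
Attach noun class class II -khaf → urtsirkhaf.
Attach number plural -er → urtsirkhafer.
Apply vowel harmony: urtsirkhafer → irtsirkhefer.
Vowel deletion: no change.

irtsirkhefer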